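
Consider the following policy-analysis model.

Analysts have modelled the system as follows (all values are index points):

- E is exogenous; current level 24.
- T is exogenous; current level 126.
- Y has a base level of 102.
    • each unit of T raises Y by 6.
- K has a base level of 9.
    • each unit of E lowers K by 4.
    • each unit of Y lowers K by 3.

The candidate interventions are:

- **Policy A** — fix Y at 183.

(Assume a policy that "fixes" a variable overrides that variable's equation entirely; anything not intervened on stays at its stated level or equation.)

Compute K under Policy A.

-636

Policy A (Y := 183):
  E = 24
  T = 126
  Y = 183
  K = 9 − 4·24 − 3·183 = -636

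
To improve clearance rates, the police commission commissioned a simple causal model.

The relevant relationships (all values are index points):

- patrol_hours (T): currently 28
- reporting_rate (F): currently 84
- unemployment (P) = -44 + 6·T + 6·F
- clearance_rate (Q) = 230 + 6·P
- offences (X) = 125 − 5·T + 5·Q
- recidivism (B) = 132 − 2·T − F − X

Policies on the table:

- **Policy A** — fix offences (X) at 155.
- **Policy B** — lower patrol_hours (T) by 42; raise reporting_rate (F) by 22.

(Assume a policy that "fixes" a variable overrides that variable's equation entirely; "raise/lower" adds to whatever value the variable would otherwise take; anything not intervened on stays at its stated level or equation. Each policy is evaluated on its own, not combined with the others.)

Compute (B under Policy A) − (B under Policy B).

16368

Policy A (X := 155):
  T = 28
  F = 84
  P = -44 + 6·28 + 6·84 = 628
  Q = 230 + 6·628 = 3998
  X = 155
  B = 132 − 2·28 − 84 − 155 = -163
Policy B (T − 42, F + 22):
  T = 28 − 42 = -14
  F = 84 + 22 = 106
  P = -44 + 6·(-14) + 6·106 = 508
  Q = 230 + 6·508 = 3278
  X = 125 − 5·(-14) + 5·3278 = 16585
  B = 132 − 2·(-14) − 106 − 16585 = -16531
B: -163 − (-16531) = 16368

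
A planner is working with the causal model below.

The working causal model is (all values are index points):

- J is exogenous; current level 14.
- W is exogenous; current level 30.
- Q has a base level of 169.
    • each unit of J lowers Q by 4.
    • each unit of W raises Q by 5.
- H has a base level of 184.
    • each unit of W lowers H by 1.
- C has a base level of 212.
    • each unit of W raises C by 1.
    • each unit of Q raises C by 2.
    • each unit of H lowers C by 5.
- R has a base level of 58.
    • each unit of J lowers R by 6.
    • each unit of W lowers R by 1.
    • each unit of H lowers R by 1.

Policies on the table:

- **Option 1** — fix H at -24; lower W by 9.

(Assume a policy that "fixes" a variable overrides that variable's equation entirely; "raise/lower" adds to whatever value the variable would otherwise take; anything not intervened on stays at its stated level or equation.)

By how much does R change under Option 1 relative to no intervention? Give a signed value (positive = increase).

Baseline:
  J = 14
  W = 30
  H = 184 − 30 = 154
  R = 58 − 6·14 − 30 − 154 = -210
Option 1 (H := -24, W − 9):
  J = 14
  W = 30 − 9 = 21
  H = -24
  R = 58 − 6·14 − 21 − (-24) = -23
Change in R: -23 − (-210) = 187

187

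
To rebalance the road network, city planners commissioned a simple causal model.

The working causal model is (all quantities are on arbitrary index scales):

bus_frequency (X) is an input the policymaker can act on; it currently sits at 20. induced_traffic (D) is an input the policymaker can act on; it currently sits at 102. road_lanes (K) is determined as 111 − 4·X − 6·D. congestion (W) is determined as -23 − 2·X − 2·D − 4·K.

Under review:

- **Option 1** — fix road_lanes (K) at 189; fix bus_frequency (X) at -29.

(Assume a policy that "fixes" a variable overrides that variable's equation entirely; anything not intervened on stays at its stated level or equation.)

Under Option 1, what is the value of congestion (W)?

-925

Option 1 (K := 189, X := -29):
  X = -29
  D = 102
  K = 189
  W = -23 − 2·(-29) − 2·102 − 4·189 = -925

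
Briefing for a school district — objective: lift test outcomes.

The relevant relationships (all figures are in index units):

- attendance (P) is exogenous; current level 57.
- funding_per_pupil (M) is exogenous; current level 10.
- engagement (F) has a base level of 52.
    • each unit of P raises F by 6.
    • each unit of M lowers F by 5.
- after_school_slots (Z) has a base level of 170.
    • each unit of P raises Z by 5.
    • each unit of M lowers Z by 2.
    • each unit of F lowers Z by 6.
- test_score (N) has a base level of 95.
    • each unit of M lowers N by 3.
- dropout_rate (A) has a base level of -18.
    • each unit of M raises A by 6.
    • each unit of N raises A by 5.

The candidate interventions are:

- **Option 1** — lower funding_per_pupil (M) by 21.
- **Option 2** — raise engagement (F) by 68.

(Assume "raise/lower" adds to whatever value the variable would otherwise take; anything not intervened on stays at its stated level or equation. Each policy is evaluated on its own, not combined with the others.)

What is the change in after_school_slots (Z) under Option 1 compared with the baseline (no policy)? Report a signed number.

Baseline:
  P = 57
  M = 10
  F = 52 + 6·57 − 5·10 = 344
  Z = 170 + 5·57 − 2·10 − 6·344 = -1629
Option 1 (M − 21):
  P = 57
  M = 10 − 21 = -11
  F = 52 + 6·57 − 5·(-11) = 449
  Z = 170 + 5·57 − 2·(-11) − 6·449 = -2217
Change in Z: -2217 − (-1629) = -588

-588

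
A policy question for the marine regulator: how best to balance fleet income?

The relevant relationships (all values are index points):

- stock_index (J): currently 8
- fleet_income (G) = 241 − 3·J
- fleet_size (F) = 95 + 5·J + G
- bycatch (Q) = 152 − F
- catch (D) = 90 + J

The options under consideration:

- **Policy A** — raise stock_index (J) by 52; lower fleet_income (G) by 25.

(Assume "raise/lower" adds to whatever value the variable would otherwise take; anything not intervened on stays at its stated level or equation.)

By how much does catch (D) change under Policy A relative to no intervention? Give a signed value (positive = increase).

52

Baseline:
  J = 8
  D = 90 + 8 = 98
Policy A (J + 52, G − 25):
  J = 8 + 52 = 60
  D = 90 + 60 = 150
Change in D: 150 − 98 = 52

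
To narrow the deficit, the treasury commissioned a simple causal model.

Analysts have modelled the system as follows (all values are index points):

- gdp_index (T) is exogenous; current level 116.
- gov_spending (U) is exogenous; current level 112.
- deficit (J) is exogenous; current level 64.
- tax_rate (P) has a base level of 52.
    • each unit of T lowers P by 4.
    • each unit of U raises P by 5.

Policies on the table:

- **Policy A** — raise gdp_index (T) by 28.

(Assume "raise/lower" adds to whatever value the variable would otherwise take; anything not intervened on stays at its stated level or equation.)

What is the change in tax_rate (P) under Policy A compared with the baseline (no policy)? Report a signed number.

-112

Baseline:
  T = 116
  U = 112
  P = 52 − 4·116 + 5·112 = 148
Policy A (T + 28):
  T = 116 + 28 = 144
  U = 112
  P = 52 − 4·144 + 5·112 = 36
Change in P: 36 − 148 = -112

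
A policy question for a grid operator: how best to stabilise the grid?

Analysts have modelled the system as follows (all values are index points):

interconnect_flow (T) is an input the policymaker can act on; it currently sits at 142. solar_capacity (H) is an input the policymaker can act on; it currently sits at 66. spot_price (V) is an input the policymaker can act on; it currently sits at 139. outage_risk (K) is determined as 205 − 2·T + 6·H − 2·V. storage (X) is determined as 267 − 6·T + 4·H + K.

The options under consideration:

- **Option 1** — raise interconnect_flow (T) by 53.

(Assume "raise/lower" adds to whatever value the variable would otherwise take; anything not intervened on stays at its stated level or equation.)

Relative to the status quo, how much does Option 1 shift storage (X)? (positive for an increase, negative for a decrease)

-424

Baseline:
  T = 142
  H = 66
  V = 139
  K = 205 − 2·142 + 6·66 − 2·139 = 39
  X = 267 − 6·142 + 4·66 + 39 = -282
Option 1 (T + 53):
  T = 142 + 53 = 195
  H = 66
  V = 139
  K = 205 − 2·195 + 6·66 − 2·139 = -67
  X = 267 − 6·195 + 4·66 + (-67) = -706
Change in X: -706 − (-282) = -424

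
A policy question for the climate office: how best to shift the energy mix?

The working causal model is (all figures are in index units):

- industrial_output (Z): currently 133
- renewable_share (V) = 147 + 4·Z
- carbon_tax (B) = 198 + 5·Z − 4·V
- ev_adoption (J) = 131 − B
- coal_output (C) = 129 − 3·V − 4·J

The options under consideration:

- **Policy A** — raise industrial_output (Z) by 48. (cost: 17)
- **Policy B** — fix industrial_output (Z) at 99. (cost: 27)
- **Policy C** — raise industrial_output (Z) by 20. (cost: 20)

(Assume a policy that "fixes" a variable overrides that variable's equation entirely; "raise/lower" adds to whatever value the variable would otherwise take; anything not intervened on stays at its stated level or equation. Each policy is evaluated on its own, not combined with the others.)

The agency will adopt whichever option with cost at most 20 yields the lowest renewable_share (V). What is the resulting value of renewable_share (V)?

759

Policy A (Z + 48):
  Z = 133 + 48 = 181
  V = 147 + 4·181 = 871
Policy C (Z + 20):
  Z = 133 + 20 = 153
  V = 147 + 4·153 = 759
Comparing — Policy A: V=871, Policy C: V=759. Lowest is 759 (Policy C).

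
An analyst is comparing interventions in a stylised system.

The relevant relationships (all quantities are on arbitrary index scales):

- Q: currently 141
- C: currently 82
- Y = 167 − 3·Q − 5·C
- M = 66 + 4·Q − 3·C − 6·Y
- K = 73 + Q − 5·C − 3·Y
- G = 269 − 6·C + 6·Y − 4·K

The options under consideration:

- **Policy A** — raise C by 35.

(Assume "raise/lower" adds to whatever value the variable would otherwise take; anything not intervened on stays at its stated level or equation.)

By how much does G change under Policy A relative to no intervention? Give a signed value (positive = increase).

-2660

Baseline:
  Q = 141
  C = 82
  Y = 167 − 3·141 − 5·82 = -666
  K = 73 + 141 − 5·82 − 3·(-666) = 1802
  G = 269 − 6·82 + 6·(-666) − 4·1802 = -11427
Policy A (C + 35):
  Q = 141
  C = 82 + 35 = 117
  Y = 167 − 3·141 − 5·117 = -841
  K = 73 + 141 − 5·117 − 3·(-841) = 2152
  G = 269 − 6·117 + 6·(-841) − 4·2152 = -14087
Change in G: -14087 − (-11427) = -2660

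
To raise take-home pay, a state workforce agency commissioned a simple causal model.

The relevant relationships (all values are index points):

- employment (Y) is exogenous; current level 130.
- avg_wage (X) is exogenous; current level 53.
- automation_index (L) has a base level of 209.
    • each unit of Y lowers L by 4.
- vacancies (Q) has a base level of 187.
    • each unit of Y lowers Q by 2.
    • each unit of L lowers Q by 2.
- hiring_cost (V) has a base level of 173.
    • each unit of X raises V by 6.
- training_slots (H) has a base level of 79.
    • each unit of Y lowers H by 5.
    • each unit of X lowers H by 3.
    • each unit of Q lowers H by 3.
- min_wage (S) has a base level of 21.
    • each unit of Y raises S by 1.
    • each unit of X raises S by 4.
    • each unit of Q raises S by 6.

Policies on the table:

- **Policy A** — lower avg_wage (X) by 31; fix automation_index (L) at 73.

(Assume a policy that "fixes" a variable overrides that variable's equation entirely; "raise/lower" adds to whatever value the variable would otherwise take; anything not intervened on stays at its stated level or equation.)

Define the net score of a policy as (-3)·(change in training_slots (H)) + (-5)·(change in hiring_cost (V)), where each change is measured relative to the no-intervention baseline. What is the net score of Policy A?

-6261

Baseline:
  Y = 130
  X = 53
  L = 209 − 4·130 = -311
  Q = 187 − 2·130 − 2·(-311) = 549
  V = 173 + 6·53 = 491
  H = 79 − 5·130 − 3·53 − 3·549 = -2377
Policy A (X − 31, L := 73):
  Y = 130
  X = 53 − 31 = 22
  L = 73
  Q = 187 − 2·130 − 2·73 = -219
  V = 173 + 6·22 = 305
  H = 79 − 5·130 − 3·22 − 3·(-219) = 20
ΔH = 20 − (-2377) = 2397; ΔV = 305 − 491 = -186
Score = (-3)·2397 + (-5)·(-186) = -6261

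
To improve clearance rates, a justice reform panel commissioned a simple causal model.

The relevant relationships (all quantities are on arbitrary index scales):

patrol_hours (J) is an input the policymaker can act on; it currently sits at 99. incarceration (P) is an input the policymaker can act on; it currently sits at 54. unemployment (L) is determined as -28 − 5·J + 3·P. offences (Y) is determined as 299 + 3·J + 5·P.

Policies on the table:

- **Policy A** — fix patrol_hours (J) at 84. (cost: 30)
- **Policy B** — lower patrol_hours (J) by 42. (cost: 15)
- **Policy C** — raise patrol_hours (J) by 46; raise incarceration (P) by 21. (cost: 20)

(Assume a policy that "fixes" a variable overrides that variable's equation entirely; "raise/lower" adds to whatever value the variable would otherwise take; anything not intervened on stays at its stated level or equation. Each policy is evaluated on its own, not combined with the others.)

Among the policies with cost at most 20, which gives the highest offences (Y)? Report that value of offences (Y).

Policy B (J − 42):
  J = 99 − 42 = 57
  P = 54
  Y = 299 + 3·57 + 5·54 = 740
Policy C (J + 46, P + 21):
  J = 99 + 46 = 145
  P = 54 + 21 = 75
  Y = 299 + 3·145 + 5·75 = 1109
Comparing — Policy B: Y=740, Policy C: Y=1109. Highest is 1109 (Policy C).

1109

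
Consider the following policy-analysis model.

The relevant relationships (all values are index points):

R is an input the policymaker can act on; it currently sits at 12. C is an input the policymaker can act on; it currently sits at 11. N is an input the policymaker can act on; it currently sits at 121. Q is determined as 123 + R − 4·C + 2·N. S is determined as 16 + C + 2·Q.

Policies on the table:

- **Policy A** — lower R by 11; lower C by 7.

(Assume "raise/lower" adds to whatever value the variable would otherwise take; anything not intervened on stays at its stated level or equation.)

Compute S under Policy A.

720

Policy A (R − 11, C − 7):
  R = 12 − 11 = 1
  C = 11 − 7 = 4
  N = 121
  Q = 123 + 1 − 4·4 + 2·121 = 350
  S = 16 + 4 + 2·350 = 720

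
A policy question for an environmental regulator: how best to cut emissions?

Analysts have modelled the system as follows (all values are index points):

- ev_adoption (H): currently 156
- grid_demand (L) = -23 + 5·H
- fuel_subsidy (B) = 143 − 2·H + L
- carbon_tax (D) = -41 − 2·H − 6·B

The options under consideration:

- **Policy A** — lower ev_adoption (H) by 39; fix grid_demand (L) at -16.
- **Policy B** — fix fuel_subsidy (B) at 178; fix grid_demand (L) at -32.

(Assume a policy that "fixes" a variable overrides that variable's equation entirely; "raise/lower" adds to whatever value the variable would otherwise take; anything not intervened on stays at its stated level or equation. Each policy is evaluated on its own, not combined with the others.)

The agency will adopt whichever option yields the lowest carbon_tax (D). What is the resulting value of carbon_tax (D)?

Policy A (H − 39, L := -16):
  H = 156 − 39 = 117
  L = -16
  B = 143 − 2·117 + (-16) = -107
  D = -41 − 2·117 − 6·(-107) = 367
Policy B (B := 178, L := -32):
  H = 156
  L = -32
  B = 178
  D = -41 − 2·156 − 6·178 = -1421
Comparing — Policy A: D=367, Policy B: D=-1421. Lowest is -1421 (Policy B).

-1421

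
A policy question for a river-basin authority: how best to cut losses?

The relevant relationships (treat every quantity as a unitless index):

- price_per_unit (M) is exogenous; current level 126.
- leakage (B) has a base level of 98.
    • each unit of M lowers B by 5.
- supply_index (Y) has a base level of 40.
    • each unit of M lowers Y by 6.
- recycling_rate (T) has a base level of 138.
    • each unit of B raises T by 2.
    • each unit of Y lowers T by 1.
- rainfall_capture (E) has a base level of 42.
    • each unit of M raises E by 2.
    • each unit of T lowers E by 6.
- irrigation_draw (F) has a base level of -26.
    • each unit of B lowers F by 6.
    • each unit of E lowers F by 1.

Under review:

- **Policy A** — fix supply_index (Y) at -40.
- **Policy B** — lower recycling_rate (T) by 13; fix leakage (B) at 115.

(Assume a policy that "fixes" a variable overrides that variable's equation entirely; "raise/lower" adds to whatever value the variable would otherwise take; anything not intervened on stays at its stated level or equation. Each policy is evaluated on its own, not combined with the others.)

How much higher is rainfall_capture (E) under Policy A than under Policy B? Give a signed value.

11742

Policy A (Y := -40):
  M = 126
  B = 98 − 5·126 = -532
  Y = -40
  T = 138 + 2·(-532) − (-40) = -886
  E = 42 + 2·126 − 6·(-886) = 5610
Policy B (T − 13, B := 115):
  M = 126
  B = 115
  Y = 40 − 6·126 = -716
  T = 138 + 2·115 − (-716) (−13 from intervention) = 1071
  E = 42 + 2·126 − 6·1071 = -6132
E: 5610 − (-6132) = 11742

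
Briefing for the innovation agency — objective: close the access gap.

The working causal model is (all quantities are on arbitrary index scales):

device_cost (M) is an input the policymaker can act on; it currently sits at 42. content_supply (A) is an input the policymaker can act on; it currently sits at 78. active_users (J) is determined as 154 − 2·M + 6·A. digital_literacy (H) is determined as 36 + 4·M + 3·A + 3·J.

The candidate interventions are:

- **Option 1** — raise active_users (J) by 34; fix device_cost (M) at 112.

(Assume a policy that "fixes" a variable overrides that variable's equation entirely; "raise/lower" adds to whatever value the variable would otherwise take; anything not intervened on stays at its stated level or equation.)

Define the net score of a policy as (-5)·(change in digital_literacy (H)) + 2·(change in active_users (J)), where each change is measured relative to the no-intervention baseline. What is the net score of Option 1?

-22

Baseline:
  M = 42
  A = 78
  J = 154 − 2·42 + 6·78 = 538
  H = 36 + 4·42 + 3·78 + 3·538 = 2052
Option 1 (J + 34, M := 112):
  M = 112
  A = 78
  J = 154 − 2·112 + 6·78 (+34 from intervention) = 432
  H = 36 + 4·112 + 3·78 + 3·432 = 2014
ΔH = 2014 − 2052 = -38; ΔJ = 432 − 538 = -106
Score = (-5)·(-38) + 2·(-106) = -22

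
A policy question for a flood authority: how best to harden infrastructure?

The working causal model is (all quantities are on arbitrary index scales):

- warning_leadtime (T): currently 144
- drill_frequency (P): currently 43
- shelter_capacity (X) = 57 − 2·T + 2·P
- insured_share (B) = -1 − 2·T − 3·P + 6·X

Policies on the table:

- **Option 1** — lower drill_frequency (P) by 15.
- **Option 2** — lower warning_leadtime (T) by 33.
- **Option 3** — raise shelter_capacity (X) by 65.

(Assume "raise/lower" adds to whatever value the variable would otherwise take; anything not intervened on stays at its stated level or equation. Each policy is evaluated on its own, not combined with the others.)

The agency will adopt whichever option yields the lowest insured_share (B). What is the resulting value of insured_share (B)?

Option 1 (P − 15):
  T = 144
  P = 43 − 15 = 28
  X = 57 − 2·144 + 2·28 = -175
  B = -1 − 2·144 − 3·28 + 6·(-175) = -1423
Option 2 (T − 33):
  T = 144 − 33 = 111
  P = 43
  X = 57 − 2·111 + 2·43 = -79
  B = -1 − 2·111 − 3·43 + 6·(-79) = -826
Option 3 (X + 65):
  T = 144
  P = 43
  X = 57 − 2·144 + 2·43 (+65 from intervention) = -80
  B = -1 − 2·144 − 3·43 + 6·(-80) = -898
Comparing — Option 1: B=-1423, Option 2: B=-826, Option 3: B=-898. Lowest is -1423 (Option 1).

-1423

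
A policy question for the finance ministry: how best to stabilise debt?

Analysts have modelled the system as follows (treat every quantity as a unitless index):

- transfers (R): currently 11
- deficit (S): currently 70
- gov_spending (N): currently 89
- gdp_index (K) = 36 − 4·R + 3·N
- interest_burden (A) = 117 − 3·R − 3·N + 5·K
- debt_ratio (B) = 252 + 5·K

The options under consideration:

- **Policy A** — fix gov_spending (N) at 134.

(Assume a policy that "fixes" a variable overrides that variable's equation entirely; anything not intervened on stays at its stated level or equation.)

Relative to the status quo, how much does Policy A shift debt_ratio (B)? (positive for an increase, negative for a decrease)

675

Baseline:
  R = 11
  N = 89
  K = 36 − 4·11 + 3·89 = 259
  B = 252 + 5·259 = 1547
Policy A (N := 134):
  R = 11
  N = 134
  K = 36 − 4·11 + 3·134 = 394
  B = 252 + 5·394 = 2222
Change in B: 2222 − 1547 = 675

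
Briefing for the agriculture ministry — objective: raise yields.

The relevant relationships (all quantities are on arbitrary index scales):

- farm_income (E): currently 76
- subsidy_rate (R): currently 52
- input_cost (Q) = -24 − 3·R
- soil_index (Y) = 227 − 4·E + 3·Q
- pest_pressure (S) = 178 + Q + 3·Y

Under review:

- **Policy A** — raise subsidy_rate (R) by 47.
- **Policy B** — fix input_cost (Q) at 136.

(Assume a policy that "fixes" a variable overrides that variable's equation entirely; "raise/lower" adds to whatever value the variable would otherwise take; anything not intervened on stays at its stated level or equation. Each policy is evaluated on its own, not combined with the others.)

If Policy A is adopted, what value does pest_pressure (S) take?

Policy A (R + 47):
  E = 76
  R = 52 + 47 = 99
  Q = -24 − 3·99 = -321
  Y = 227 − 4·76 + 3·(-321) = -1040
  S = 178 + (-321) + 3·(-1040) = -3263

-3263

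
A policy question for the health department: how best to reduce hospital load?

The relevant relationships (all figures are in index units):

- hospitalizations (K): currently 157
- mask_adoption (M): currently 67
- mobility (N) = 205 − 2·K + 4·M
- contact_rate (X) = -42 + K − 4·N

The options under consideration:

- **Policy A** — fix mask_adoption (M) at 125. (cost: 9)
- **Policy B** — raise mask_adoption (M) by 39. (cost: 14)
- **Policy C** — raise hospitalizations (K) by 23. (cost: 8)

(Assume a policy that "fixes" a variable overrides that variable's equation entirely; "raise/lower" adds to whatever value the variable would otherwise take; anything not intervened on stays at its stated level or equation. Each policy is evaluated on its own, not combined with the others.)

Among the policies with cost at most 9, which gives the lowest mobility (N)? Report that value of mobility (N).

113

Policy A (M := 125):
  K = 157
  M = 125
  N = 205 − 2·157 + 4·125 = 391
Policy C (K + 23):
  K = 157 + 23 = 180
  M = 67
  N = 205 − 2·180 + 4·67 = 113
Comparing — Policy A: N=391, Policy C: N=113. Lowest is 113 (Policy C).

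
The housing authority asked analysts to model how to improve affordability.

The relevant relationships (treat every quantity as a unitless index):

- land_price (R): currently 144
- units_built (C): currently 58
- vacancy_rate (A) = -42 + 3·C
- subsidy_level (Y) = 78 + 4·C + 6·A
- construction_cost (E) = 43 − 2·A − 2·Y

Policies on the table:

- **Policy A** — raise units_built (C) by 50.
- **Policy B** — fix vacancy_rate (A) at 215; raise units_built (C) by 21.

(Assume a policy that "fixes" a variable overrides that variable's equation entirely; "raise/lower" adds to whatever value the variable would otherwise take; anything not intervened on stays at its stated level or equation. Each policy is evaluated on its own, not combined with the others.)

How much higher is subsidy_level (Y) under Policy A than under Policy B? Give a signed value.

518

Policy A (C + 50):
  C = 58 + 50 = 108
  A = -42 + 3·108 = 282
  Y = 78 + 4·108 + 6·282 = 2202
Policy B (A := 215, C + 21):
  C = 58 + 21 = 79
  A = 215
  Y = 78 + 4·79 + 6·215 = 1684
Y: 2202 − 1684 = 518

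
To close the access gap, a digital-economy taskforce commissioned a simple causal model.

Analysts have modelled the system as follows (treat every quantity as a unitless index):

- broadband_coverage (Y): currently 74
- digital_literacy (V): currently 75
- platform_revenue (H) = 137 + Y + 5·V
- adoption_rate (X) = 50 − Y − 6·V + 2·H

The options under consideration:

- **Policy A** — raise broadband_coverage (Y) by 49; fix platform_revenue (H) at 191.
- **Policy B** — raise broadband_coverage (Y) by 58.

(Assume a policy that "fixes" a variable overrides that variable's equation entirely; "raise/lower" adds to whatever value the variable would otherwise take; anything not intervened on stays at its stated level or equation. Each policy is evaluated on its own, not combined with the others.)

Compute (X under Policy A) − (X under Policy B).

-897

Policy A (Y + 49, H := 191):
  Y = 74 + 49 = 123
  V = 75
  H = 191
  X = 50 − 123 − 6·75 + 2·191 = -141
Policy B (Y + 58):
  Y = 74 + 58 = 132
  V = 75
  H = 137 + 132 + 5·75 = 644
  X = 50 − 132 − 6·75 + 2·644 = 756
X: -141 − 756 = -897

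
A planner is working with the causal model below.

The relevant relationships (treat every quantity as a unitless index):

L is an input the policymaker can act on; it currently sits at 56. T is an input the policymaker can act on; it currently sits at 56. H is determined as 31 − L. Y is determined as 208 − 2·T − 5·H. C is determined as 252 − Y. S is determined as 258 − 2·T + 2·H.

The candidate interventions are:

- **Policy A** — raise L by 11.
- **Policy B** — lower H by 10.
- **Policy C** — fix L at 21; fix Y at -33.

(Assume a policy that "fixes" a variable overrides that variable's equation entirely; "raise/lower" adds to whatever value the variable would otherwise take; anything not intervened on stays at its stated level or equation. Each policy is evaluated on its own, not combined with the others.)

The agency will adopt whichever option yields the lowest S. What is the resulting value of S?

74

Policy A (L + 11):
  L = 56 + 11 = 67
  T = 56
  H = 31 − 67 = -36
  S = 258 − 2·56 + 2·(-36) = 74
Policy B (H − 10):
  L = 56
  T = 56
  H = 31 − 56 (−10 from intervention) = -35
  S = 258 − 2·56 + 2·(-35) = 76
Policy C (L := 21, Y := -33):
  L = 21
  T = 56
  H = 31 − 21 = 10
  S = 258 − 2·56 + 2·10 = 166
Comparing — Policy A: S=74, Policy B: S=76, Policy C: S=166. Lowest is 74 (Policy A).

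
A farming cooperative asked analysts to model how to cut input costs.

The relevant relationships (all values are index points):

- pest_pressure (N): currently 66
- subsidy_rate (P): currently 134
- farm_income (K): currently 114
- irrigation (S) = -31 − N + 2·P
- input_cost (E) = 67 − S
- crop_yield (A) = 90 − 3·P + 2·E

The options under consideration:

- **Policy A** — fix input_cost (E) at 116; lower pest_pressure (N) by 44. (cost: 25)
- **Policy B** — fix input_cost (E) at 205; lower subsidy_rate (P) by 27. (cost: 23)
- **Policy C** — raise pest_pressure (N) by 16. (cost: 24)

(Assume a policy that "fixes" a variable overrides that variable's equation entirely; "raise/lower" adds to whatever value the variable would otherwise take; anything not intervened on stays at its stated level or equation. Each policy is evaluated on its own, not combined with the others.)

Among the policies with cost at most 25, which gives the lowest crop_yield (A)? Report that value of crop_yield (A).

Policy A (E := 116, N − 44):
  N = 66 − 44 = 22
  P = 134
  S = -31 − 22 + 2·134 = 215
  E = 116
  A = 90 − 3·134 + 2·116 = -80
Policy B (E := 205, P − 27):
  N = 66
  P = 134 − 27 = 107
  S = -31 − 66 + 2·107 = 117
  E = 205
  A = 90 − 3·107 + 2·205 = 179
Policy C (N + 16):
  N = 66 + 16 = 82
  P = 134
  S = -31 − 82 + 2·134 = 155
  E = 67 − 155 = -88
  A = 90 − 3·134 + 2·(-88) = -488
Comparing — Policy A: A=-80, Policy B: A=179, Policy C: A=-488. Lowest is -488 (Policy C).

-488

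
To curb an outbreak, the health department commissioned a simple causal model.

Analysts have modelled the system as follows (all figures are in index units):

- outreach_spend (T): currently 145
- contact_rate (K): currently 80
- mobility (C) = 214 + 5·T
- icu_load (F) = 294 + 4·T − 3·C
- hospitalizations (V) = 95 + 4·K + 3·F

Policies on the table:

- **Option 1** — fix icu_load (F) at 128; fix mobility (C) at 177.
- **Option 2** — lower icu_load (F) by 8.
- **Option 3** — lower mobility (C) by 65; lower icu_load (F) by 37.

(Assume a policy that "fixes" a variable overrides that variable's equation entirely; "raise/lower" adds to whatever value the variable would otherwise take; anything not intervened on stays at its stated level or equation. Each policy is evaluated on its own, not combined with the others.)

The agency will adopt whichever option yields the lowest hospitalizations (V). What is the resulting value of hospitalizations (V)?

-5438

Option 1 (F := 128, C := 177):
  T = 145
  K = 80
  C = 177
  F = 128
  V = 95 + 4·80 + 3·128 = 799
Option 2 (F − 8):
  T = 145
  K = 80
  C = 214 + 5·145 = 939
  F = 294 + 4·145 − 3·939 (−8 from intervention) = -1951
  V = 95 + 4·80 + 3·(-1951) = -5438
Option 3 (C − 65, F − 37):
  T = 145
  K = 80
  C = 214 + 5·145 (−65 from intervention) = 874
  F = 294 + 4·145 − 3·874 (−37 from intervention) = -1785
  V = 95 + 4·80 + 3·(-1785) = -4940
Comparing — Option 1: V=799, Option 2: V=-5438, Option 3: V=-4940. Lowest is -5438 (Option 2).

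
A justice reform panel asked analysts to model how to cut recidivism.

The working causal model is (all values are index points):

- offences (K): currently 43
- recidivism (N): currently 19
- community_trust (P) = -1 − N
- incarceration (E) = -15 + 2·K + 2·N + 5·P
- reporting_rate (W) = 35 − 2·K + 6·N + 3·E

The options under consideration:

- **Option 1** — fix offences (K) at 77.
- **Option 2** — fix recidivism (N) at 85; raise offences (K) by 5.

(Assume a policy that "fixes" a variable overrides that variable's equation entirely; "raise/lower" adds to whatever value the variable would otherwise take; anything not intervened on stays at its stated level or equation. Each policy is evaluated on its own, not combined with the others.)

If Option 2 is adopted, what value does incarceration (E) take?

-179

Option 2 (N := 85, K + 5):
  K = 43 + 5 = 48
  N = 85
  P = -1 − 85 = -86
  E = -15 + 2·48 + 2·85 + 5·(-86) = -179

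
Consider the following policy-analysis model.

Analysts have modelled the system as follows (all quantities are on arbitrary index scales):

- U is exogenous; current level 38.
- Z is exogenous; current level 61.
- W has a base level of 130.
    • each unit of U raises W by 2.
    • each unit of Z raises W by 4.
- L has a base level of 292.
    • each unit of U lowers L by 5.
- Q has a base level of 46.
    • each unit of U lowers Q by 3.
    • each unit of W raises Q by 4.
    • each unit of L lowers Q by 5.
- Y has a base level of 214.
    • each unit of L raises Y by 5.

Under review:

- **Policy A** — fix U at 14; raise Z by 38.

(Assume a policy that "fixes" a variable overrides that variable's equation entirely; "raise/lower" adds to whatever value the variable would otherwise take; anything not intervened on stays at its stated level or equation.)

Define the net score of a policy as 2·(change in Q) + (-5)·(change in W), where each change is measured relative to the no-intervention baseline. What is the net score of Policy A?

-744

Baseline:
  U = 38
  Z = 61
  W = 130 + 2·38 + 4·61 = 450
  L = 292 − 5·38 = 102
  Q = 46 − 3·38 + 4·450 − 5·102 = 1222
Policy A (U := 14, Z + 38):
  U = 14
  Z = 61 + 38 = 99
  W = 130 + 2·14 + 4·99 = 554
  L = 292 − 5·14 = 222
  Q = 46 − 3·14 + 4·554 − 5·222 = 1110
ΔQ = 1110 − 1222 = -112; ΔW = 554 − 450 = 104
Score = 2·(-112) + (-5)·104 = -744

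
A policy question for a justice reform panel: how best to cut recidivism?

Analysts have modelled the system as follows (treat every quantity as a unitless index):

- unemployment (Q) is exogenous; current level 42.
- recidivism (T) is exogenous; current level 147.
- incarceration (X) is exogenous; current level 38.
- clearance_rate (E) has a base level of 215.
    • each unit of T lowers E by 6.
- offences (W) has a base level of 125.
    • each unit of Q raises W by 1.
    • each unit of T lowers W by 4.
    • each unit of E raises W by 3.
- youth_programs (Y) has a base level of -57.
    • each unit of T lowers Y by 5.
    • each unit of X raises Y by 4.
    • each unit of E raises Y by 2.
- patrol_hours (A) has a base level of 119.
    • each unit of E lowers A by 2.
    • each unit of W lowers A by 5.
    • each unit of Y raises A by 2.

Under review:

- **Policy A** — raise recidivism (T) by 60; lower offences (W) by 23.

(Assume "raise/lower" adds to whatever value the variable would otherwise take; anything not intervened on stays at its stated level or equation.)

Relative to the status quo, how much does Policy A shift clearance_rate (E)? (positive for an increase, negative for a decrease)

-360

Baseline:
  T = 147
  E = 215 − 6·147 = -667
Policy A (T + 60, W − 23):
  T = 147 + 60 = 207
  E = 215 − 6·207 = -1027
Change in E: -1027 − (-667) = -360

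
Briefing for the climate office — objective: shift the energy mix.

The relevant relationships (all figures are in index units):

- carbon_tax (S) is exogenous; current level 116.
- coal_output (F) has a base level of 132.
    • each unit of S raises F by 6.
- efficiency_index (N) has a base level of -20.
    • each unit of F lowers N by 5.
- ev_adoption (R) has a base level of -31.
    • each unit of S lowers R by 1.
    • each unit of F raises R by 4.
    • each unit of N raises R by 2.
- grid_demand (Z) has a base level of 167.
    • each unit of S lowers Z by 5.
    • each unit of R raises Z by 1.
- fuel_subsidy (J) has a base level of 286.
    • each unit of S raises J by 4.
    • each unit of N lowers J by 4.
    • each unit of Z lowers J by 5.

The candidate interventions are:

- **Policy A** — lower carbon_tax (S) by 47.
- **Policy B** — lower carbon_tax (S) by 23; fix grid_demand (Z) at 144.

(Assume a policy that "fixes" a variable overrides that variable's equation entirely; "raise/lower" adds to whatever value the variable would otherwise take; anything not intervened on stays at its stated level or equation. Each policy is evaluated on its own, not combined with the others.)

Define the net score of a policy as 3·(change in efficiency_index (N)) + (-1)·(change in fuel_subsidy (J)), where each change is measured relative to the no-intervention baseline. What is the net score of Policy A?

Baseline:
  S = 116
  F = 132 + 6·116 = 828
  N = -20 − 5·828 = -4160
  R = -31 − 116 + 4·828 + 2·(-4160) = -5155
  Z = 167 − 5·116 + (-5155) = -5568
  J = 286 + 4·116 − 4·(-4160) − 5·(-5568) = 45230
Policy A (S − 47):
  S = 116 − 47 = 69
  F = 132 + 6·69 = 546
  N = -20 − 5·546 = -2750
  R = -31 − 69 + 4·546 + 2·(-2750) = -3416
  Z = 167 − 5·69 + (-3416) = -3594
  J = 286 + 4·69 − 4·(-2750) − 5·(-3594) = 29532
ΔN = -2750 − (-4160) = 1410; ΔJ = 29532 − 45230 = -15698
Score = 3·1410 + (-1)·(-15698) = 19928

19928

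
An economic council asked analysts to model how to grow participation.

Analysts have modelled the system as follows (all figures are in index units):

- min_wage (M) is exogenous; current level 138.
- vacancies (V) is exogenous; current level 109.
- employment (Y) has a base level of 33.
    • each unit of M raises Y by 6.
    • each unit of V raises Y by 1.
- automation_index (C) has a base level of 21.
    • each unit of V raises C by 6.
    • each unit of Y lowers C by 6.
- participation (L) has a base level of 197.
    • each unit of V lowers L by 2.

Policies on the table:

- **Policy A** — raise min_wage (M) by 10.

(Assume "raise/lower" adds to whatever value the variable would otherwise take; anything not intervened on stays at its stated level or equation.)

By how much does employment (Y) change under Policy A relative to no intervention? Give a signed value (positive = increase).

60

Baseline:
  M = 138
  V = 109
  Y = 33 + 6·138 + 109 = 970
Policy A (M + 10):
  M = 138 + 10 = 148
  V = 109
  Y = 33 + 6·148 + 109 = 1030
Change in Y: 1030 − 970 = 60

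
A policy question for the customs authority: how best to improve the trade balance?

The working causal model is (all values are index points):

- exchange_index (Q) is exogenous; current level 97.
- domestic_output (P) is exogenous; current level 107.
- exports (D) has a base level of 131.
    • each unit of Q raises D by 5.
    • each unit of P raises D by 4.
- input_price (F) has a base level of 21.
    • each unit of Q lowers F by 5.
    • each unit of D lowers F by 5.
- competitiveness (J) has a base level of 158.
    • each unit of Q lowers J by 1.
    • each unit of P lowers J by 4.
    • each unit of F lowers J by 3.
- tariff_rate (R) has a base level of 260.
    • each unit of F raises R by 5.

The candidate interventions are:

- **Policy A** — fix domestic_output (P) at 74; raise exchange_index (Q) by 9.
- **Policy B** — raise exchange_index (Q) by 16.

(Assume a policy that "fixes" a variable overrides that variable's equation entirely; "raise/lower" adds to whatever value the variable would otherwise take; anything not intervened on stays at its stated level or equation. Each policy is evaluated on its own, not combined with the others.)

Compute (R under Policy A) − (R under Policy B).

Policy A (P := 74, Q + 9):
  Q = 97 + 9 = 106
  P = 74
  D = 131 + 5·106 + 4·74 = 957
  F = 21 − 5·106 − 5·957 = -5294
  R = 260 + 5·(-5294) = -26210
Policy B (Q + 16):
  Q = 97 + 16 = 113
  P = 107
  D = 131 + 5·113 + 4·107 = 1124
  F = 21 − 5·113 − 5·1124 = -6164
  R = 260 + 5·(-6164) = -30560
R: -26210 − (-30560) = 4350

4350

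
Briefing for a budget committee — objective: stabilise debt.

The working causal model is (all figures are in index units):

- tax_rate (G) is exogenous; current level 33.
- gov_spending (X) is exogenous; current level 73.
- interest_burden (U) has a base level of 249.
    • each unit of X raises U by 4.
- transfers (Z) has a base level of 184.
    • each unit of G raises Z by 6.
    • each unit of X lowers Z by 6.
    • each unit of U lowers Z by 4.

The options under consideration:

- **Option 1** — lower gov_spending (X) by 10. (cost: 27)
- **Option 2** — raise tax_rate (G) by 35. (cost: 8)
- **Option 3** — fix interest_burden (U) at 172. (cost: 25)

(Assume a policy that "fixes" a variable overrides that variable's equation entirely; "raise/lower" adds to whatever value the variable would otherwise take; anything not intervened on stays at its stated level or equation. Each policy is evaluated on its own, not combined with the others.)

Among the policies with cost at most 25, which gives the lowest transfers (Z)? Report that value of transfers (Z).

Option 2 (G + 35):
  G = 33 + 35 = 68
  X = 73
  U = 249 + 4·73 = 541
  Z = 184 + 6·68 − 6·73 − 4·541 = -2010
Option 3 (U := 172):
  G = 33
  X = 73
  U = 172
  Z = 184 + 6·33 − 6·73 − 4·172 = -744
Comparing — Option 2: Z=-2010, Option 3: Z=-744. Lowest is -2010 (Option 2).

-2010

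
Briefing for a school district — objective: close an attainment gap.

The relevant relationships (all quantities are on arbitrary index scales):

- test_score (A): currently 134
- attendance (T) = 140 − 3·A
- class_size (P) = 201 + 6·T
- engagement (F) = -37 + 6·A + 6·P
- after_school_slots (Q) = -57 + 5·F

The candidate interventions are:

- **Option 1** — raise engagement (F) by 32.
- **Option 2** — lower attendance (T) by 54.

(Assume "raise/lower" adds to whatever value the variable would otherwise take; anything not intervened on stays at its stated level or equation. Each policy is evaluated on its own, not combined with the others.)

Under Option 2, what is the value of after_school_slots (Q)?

-47072

Option 2 (T − 54):
  A = 134
  T = 140 − 3·134 (−54 from intervention) = -316
  P = 201 + 6·(-316) = -1695
  F = -37 + 6·134 + 6·(-1695) = -9403
  Q = -57 + 5·(-9403) = -47072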